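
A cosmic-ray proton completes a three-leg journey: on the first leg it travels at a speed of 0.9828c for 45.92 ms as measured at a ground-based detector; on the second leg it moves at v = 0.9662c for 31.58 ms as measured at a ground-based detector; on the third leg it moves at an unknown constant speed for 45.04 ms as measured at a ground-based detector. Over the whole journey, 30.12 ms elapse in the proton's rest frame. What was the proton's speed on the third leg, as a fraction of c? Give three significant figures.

Leg 1: γ = 1/√(1 − 0.9828²) = 1/√0.03410 = 5.415; τ_1 = 45.92/5.415 = 8.480 ms.
Leg 2: γ = 1/√(1 − 0.9662²) = 1/√0.06646 = 3.879; τ_2 = 31.58/3.879 = 8.141 ms.
Leg 3: speed unknown; τ_3 = 45.04/γ_3.
Total proper time: 8.480 + 8.141 + τ_3 = 30.12, so τ_3 = 30.12 − 16.62 = 13.50 ms.
γ_3 = 45.04/13.50 = 3.337; β = √(1 − 1/γ²) = √0.9102.

β = 0.954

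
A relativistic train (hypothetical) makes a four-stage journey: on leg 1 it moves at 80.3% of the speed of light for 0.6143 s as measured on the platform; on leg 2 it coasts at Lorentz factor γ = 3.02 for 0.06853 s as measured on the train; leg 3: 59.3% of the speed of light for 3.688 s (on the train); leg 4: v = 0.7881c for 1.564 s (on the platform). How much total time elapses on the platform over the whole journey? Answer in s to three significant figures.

Δt = 6.97 s

Leg 1: 0.6143 s is already measured on the platform.
Leg 2: γ = 3.02; Δt_2 = 3.020 × 0.06853 = 0.2070 s.
Leg 3: β = 0.593; γ = 1/√(1 − 0.593²) = 1/√0.6484 = 1.242; Δt_3 = 1.242 × 3.688 = 4.580 s.
Leg 4: 1.564 s is already measured on the platform.
Total: 0.6143 + 0.2070 + 4.580 + 1.564 s.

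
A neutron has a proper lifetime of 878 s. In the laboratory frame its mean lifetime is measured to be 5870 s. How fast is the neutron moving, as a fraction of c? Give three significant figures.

γ = Δt/τ₀ = 5870/878 = 6.686
β = √(1 − 1/γ²) = √(1 − 0.02237) = √0.9776

β = 0.989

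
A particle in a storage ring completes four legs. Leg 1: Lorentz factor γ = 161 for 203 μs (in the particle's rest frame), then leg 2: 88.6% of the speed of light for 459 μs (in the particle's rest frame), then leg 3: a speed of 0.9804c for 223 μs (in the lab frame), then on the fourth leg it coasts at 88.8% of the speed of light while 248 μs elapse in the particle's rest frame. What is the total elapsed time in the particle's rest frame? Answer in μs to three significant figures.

Leg 1: 203 μs is already measured in the particle's rest frame.
Leg 2: 459 μs is already measured in the particle's rest frame.
Leg 3: γ = 1/√(1 − 0.9804²) = 1/√0.03882 = 5.076; τ_3 = 223/5.076 = 43.93 μs.
Leg 4: 248 μs is already measured in the particle's rest frame.
Total: 203.0 + 459.0 + 43.93 + 248.0 μs.

τ = 954 μs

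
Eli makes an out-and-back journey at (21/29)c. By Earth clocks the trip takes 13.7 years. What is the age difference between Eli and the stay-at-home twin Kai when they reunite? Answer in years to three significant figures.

γ = 1/√(1 − (21/29)²) = 29/20 = 1.450
Eli's elapsed proper time: τ = 13.7/1.450 = 9.448 years.
Age gap = Δt − τ = 13.7 − 9.448 years.

Δt − τ = 4.25 years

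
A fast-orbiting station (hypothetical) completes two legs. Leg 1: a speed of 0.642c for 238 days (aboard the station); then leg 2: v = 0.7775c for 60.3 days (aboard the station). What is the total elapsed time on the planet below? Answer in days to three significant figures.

Leg 1: γ = 1/√(1 − 0.642²) = 1/√0.5878 = 1.304; Δt_1 = 1.304 × 238 = 310.4 days.
Leg 2: γ = 1/√(1 − 0.7775²) = 1/√0.3955 = 1.590; Δt_2 = 1.590 × 60.3 = 95.88 days.
Total: 310.4 + 95.88 days.

Δt = 406 days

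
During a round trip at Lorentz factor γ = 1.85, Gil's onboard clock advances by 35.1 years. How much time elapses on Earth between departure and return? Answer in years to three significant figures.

Δt = 64.9 years

γ = 1.85
Earth-frame duration is the dilated interval: Δt = γτ = 1.850 × 35.1 years.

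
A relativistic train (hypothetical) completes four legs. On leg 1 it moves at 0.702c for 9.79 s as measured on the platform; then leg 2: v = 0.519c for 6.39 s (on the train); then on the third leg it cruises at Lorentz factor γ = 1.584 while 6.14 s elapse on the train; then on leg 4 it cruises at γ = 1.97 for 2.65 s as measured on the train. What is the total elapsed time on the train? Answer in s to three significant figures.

Leg 1: γ = 1/√(1 − 0.702²) = 1/√0.5072 = 1.404; τ_1 = 9.79/1.404 = 6.972 s.
Leg 2: 6.39 s is already measured on the train.
Leg 3: 6.14 s is already measured on the train.
Leg 4: 2.65 s is already measured on the train.
Total: 6.972 + 6.390 + 6.140 + 2.650 s.

τ = 22.2 s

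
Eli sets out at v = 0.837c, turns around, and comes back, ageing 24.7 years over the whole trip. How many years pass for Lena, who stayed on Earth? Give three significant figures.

Δt = 45.1 years

γ = 1/√(1 − 0.837²) = 1/√0.2994 = 1.827
Earth-frame duration is the dilated interval: Δt = γτ = 1.827 × 24.7 years.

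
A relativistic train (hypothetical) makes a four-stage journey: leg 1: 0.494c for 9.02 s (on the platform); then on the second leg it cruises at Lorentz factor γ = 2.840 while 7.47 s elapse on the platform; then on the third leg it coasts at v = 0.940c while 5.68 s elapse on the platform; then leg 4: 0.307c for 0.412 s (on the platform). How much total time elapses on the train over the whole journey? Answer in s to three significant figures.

τ = 12.8 s

Leg 1: γ = 1/√(1 − 0.494²) = 1/√0.7560 = 1.150; τ_1 = 9.02/1.150 = 7.843 s.
Leg 2: γ = 2.840; τ_2 = 7.47/2.840 = 2.630 s.
Leg 3: γ = 1/√(1 − 0.940²) = 1/√0.1164 = 2.931; τ_3 = 5.68/2.931 = 1.938 s.
Leg 4: γ = 1/√(1 − 0.307²) = 1/√0.9058 = 1.051; τ_4 = 0.412/1.051 = 0.3921 s.
Total: 7.843 + 2.630 + 1.938 + 0.3921 s.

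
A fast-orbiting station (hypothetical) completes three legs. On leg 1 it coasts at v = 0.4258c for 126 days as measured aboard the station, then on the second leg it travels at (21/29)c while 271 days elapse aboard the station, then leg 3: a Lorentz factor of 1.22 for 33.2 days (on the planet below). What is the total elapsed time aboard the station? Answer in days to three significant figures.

Leg 1: 126 days is already measured aboard the station.
Leg 2: 271 days is already measured aboard the station.
Leg 3: γ = 1.22; τ_3 = 33.2/1.220 = 27.21 days.
Total: 126.0 + 271.0 + 27.21 days.

τ = 424 days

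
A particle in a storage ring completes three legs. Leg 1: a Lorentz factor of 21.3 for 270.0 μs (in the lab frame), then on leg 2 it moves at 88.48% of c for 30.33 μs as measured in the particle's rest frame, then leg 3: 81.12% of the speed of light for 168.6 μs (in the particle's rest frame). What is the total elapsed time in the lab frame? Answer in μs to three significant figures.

Δt = 623 μs

Leg 1: 270.0 μs is already measured in the lab frame.
Leg 2: β = 0.8848; γ = 1/√(1 − 0.8848²) = 1/√0.2171 = 2.146; Δt_2 = 2.146 × 30.33 = 65.09 μs.
Leg 3: β = 0.8112; γ = 1/√(1 − 0.8112²) = 1/√0.3420 = 1.710; Δt_3 = 1.710 × 168.6 = 288.3 μs.
Total: 270.0 + 65.09 + 288.3 μs.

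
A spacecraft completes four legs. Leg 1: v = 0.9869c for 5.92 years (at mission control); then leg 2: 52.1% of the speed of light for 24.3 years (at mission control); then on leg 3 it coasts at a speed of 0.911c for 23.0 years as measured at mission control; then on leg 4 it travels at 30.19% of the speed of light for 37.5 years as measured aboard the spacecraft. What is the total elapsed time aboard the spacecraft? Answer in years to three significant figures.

Leg 1: γ = 1/√(1 − 0.9869²) = 1/√0.02603 = 6.198; τ_1 = 5.92/6.198 = 0.9551 years.
Leg 2: β = 0.521; γ = 1/√(1 − 0.521²) = 1/√0.7286 = 1.172; τ_2 = 24.3/1.172 = 20.74 years.
Leg 3: γ = 1/√(1 − 0.911²) = 1/√0.1701 = 2.425; τ_3 = 23.0/2.425 = 9.485 years.
Leg 4: 37.5 years is already measured aboard the spacecraft.
Total: 0.9551 + 20.74 + 9.485 + 37.50 years.

τ = 68.7 years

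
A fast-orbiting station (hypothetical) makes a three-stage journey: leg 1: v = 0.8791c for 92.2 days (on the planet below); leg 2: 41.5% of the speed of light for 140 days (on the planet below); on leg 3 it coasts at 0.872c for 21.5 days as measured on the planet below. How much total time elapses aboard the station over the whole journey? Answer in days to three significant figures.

τ = 182 days

Leg 1: γ = 1/√(1 − 0.8791²) = 1/√0.2272 = 2.098; τ_1 = 92.2/2.098 = 43.95 days.
Leg 2: β = 0.415; γ = 1/√(1 − 0.415²) = 1/√0.8278 = 1.099; τ_2 = 140/1.099 = 127.4 days.
Leg 3: γ = 1/√(1 − 0.872²) = 1/√0.2396 = 2.043; τ_3 = 21.5/2.043 = 10.52 days.
Total: 43.95 + 127.4 + 10.52 days.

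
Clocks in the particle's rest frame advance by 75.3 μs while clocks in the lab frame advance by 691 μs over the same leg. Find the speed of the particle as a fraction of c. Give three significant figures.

β = 0.994

The proper time is measured in the particle's rest frame (both events occur at the particle's location); Δt is measured in the lab frame. γ = Δt/τ = 691/75.3 = 9.177.
β = √(1 − 1/γ²) = √(1 − 0.01188) = √0.9881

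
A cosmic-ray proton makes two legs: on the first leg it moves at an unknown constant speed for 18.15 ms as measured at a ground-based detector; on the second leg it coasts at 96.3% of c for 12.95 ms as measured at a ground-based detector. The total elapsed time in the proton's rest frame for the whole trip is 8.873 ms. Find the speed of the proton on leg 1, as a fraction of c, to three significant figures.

Leg 1: speed unknown; τ_1 = 18.15/γ_1.
Leg 2: β = 0.963; γ = 1/√(1 − 0.963²) = 1/√0.07263 = 3.711; τ_2 = 12.95/3.711 = 3.490 ms.
Total proper time: τ_1 + 3.490 = 8.873, so τ_1 = 8.873 − 3.490 = 5.383 ms.
γ_1 = 18.15/5.383 = 3.372; β = √(1 − 1/γ²) = √0.9120.

β = 0.955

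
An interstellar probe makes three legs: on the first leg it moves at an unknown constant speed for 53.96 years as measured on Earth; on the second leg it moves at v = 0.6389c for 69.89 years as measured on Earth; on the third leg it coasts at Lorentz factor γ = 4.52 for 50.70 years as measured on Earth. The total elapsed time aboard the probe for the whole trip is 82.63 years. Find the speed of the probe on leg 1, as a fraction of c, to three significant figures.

Leg 1: speed unknown; τ_1 = 53.96/γ_1.
Leg 2: γ = 1/√(1 − 0.6389²) = 1/√0.5918 = 1.300; τ_2 = 69.89/1.300 = 53.77 years.
Leg 3: γ = 4.52; τ_3 = 50.70/4.520 = 11.22 years.
Total proper time: τ_1 + 53.77 + 11.22 = 82.63, so τ_1 = 82.63 − 64.98 = 17.65 years.
γ_1 = 53.96/17.65 = 3.058; β = √(1 − 1/γ²) = √0.8930.

β = 0.945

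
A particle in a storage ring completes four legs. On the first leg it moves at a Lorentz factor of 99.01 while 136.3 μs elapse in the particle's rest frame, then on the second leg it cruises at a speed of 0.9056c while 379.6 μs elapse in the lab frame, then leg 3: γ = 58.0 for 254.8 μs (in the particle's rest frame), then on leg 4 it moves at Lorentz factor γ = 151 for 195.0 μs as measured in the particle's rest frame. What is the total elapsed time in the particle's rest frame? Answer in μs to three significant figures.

Leg 1: 136.3 μs is already measured in the particle's rest frame.
Leg 2: γ = 1/√(1 − 0.9056²) = 1/√0.1799 = 2.358; τ_2 = 379.6/2.358 = 161.0 μs.
Leg 3: 254.8 μs is already measured in the particle's rest frame.
Leg 4: 195.0 μs is already measured in the particle's rest frame.
Total: 136.3 + 161.0 + 254.8 + 195.0 μs.

τ = 747 μs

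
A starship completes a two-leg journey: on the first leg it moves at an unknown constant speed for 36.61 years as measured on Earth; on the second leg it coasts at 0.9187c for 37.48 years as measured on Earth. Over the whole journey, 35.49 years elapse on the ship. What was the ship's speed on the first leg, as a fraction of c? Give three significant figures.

Leg 1: speed unknown; τ_1 = 36.61/γ_1.
Leg 2: γ = 1/√(1 − 0.9187²) = 1/√0.1560 = 2.532; τ_2 = 37.48/2.532 = 14.80 years.
Total proper time: τ_1 + 14.80 = 35.49, so τ_1 = 35.49 − 14.80 = 20.69 years.
γ_1 = 36.61/20.69 = 1.770; β = √(1 − 1/γ²) = √0.6807.

β = 0.825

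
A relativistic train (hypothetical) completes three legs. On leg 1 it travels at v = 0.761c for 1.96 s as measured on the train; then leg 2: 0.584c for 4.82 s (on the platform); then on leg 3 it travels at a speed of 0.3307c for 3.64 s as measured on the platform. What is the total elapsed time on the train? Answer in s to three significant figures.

τ = 9.31 s

Leg 1: 1.96 s is already measured on the train.
Leg 2: γ = 1/√(1 − 0.584²) = 1/√0.6589 = 1.232; τ_2 = 4.82/1.232 = 3.913 s.
Leg 3: γ = 1/√(1 − 0.3307²) = 1/√0.8906 = 1.060; τ_3 = 3.64/1.060 = 3.435 s.
Total: 1.960 + 3.913 + 3.435 s.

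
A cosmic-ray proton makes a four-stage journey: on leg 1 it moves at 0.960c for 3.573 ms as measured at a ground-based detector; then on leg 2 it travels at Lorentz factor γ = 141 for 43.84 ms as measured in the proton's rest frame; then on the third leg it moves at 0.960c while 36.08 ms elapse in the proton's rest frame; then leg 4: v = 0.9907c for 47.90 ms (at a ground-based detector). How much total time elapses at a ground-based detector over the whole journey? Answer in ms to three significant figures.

Δt = 6360 ms

Leg 1: 3.573 ms is already measured at a ground-based detector.
Leg 2: γ = 141; Δt_2 = 141.0 × 43.84 = 6181 ms.
Leg 3: γ = 1/√(1 − 0.960²) = 25/7 ≈ 3.571; Δt_3 = 3.571 × 36.08 = 128.9 ms.
Leg 4: 47.90 ms is already measured at a ground-based detector.
Total: 3.573 + 6181 + 128.9 + 47.90 ms.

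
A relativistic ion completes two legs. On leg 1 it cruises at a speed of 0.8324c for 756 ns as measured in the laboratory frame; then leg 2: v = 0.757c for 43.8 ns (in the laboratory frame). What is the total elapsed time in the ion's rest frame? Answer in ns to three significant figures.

τ = 448 ns

Leg 1: γ = 1/√(1 − 0.8324²) = 1/√0.3071 = 1.804; τ_1 = 756/1.804 = 419.0 ns.
Leg 2: γ = 1/√(1 − 0.757²) = 1/√0.4270 = 1.530; τ_2 = 43.8/1.530 = 28.62 ns.
Total: 419.0 + 28.62 ns.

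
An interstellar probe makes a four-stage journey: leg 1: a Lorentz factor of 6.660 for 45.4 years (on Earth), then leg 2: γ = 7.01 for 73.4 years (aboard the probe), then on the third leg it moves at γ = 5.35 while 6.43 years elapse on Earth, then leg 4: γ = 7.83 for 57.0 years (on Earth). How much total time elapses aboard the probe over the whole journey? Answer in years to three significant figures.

Leg 1: γ = 6.660; τ_1 = 45.4/6.660 = 6.817 years.
Leg 2: 73.4 years is already measured aboard the probe.
Leg 3: γ = 5.35; τ_3 = 6.43/5.350 = 1.202 years.
Leg 4: γ = 7.83; τ_4 = 57.0/7.830 = 7.280 years.
Total: 6.817 + 73.40 + 1.202 + 7.280 years.

τ = 88.7 years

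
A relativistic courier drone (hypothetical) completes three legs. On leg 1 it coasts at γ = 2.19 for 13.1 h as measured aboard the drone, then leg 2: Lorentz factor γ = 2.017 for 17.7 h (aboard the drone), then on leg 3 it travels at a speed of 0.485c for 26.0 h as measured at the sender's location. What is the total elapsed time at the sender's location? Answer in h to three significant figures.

Leg 1: γ = 2.19; Δt_1 = 2.190 × 13.1 = 28.69 h.
Leg 2: γ = 2.017; Δt_2 = 2.017 × 17.7 = 35.70 h.
Leg 3: 26.0 h is already measured at the sender's location.
Total: 28.69 + 35.70 + 26.00 h.

Δt = 90.4 h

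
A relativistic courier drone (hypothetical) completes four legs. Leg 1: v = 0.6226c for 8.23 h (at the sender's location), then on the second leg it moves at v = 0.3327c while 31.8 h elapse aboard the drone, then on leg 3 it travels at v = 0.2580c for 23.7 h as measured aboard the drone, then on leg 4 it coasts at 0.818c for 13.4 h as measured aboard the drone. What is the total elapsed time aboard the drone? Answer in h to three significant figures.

τ = 75.3 h

Leg 1: γ = 1/√(1 − 0.6226²) = 1/√0.6124 = 1.278; τ_1 = 8.23/1.278 = 6.440 h.
Leg 2: 31.8 h is already measured aboard the drone.
Leg 3: 23.7 h is already measured aboard the drone.
Leg 4: 13.4 h is already measured aboard the drone.
Total: 6.440 + 31.80 + 23.70 + 13.40 h.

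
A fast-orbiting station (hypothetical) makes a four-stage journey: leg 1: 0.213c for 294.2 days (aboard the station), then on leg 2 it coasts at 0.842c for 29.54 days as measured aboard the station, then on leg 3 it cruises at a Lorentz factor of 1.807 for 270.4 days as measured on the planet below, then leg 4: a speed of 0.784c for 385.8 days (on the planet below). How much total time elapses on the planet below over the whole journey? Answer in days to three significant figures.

Leg 1: γ = 1/√(1 − 0.213²) = 1/√0.9546 = 1.023; Δt_1 = 1.023 × 294.2 = 301.1 days.
Leg 2: γ = 1/√(1 − 0.842²) = 1/√0.2910 = 1.854; Δt_2 = 1.854 × 29.54 = 54.76 days.
Leg 3: 270.4 days is already measured on the planet below.
Leg 4: 385.8 days is already measured on the planet below.
Total: 301.1 + 54.76 + 270.4 + 385.8 days.

Δt = 1010 days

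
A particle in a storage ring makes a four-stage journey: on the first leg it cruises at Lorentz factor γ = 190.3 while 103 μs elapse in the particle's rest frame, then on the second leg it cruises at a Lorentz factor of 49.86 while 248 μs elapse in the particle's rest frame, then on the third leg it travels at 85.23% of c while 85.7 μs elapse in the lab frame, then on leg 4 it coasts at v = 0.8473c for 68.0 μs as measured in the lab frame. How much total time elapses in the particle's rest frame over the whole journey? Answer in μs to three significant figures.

τ = 432 μs

Leg 1: 103 μs is already measured in the particle's rest frame.
Leg 2: 248 μs is already measured in the particle's rest frame.
Leg 3: β = 0.8523; γ = 1/√(1 − 0.8523²) = 1/√0.2736 = 1.912; τ_3 = 85.7/1.912 = 44.83 μs.
Leg 4: γ = 1/√(1 − 0.8473²) = 1/√0.2821 = 1.883; τ_4 = 68.0/1.883 = 36.12 μs.
Total: 103.0 + 248.0 + 44.83 + 36.12 μs.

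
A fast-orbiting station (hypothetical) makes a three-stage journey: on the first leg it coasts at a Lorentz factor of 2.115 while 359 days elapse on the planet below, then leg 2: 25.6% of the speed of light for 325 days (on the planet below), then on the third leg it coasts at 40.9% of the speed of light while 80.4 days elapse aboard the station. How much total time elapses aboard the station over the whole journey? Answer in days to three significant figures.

τ = 564 days

Leg 1: γ = 2.115; τ_1 = 359/2.115 = 169.7 days.
Leg 2: β = 0.256; γ = 1/√(1 − 0.256²) = 1/√0.9345 = 1.034; τ_2 = 325/1.034 = 314.2 days.
Leg 3: 80.4 days is already measured aboard the station.
Total: 169.7 + 314.2 + 80.40 days.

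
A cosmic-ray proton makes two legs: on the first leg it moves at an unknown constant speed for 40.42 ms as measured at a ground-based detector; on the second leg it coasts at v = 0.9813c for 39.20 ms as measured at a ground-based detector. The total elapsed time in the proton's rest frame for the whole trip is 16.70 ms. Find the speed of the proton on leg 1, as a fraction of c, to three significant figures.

Leg 1: speed unknown; τ_1 = 40.42/γ_1.
Leg 2: γ = 1/√(1 − 0.9813²) = 1/√0.03705 = 5.195; τ_2 = 39.20/5.195 = 7.545 ms.
Total proper time: τ_1 + 7.545 = 16.70, so τ_1 = 16.70 − 7.545 = 9.155 ms.
γ_1 = 40.42/9.155 = 4.415; β = √(1 − 1/γ²) = √0.9487.

β = 0.974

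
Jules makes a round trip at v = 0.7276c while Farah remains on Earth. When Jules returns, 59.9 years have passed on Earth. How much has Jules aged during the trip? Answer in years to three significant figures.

γ = 1/√(1 − 0.7276²) = 1/√0.4706 = 1.458
Jules's clock measures proper time along the trip: τ = Δt/γ = 59.9/1.458 years.

τ = 41.1 years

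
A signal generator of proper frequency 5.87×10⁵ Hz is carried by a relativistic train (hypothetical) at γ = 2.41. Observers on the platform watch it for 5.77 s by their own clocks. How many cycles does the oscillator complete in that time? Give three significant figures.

N = 1.41×10⁶

γ = 2.41
During 5.77 s of lab time, the oscillator's proper time advances by τ = Δt/γ = 5.77/2.410 = 2.394 s = 2.394×10⁰ s.
N = f × τ = 5.87×10⁵ × 2.394×10⁰ = 1.405×10⁶.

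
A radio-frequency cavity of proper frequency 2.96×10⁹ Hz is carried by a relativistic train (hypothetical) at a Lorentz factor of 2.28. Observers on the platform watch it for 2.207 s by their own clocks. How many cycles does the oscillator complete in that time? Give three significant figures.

N = 2.87×10⁹

γ = 2.28
During 2.207 s of lab time, the oscillator's proper time advances by τ = Δt/γ = 2.207/2.280 = 0.9680 s = 9.680×10⁻¹ s.
N = f × τ = 2.96×10⁹ × 9.680×10⁻¹ = 2.865×10⁹.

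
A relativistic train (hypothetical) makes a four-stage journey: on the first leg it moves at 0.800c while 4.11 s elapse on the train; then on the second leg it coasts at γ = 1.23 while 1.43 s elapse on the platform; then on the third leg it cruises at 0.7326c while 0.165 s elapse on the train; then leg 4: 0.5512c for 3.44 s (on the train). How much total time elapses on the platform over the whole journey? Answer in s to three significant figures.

Δt = 12.6 s

Leg 1: γ = 1/√(1 − 0.800²) = 5/3 ≈ 1.667; Δt_1 = 1.667 × 4.11 = 6.850 s.
Leg 2: 1.43 s is already measured on the platform.
Leg 3: γ = 1/√(1 − 0.7326²) = 1/√0.4633 = 1.469; Δt_3 = 1.469 × 0.165 = 0.2424 s.
Leg 4: γ = 1/√(1 − 0.5512²) = 1/√0.6962 = 1.199; Δt_4 = 1.199 × 3.44 = 4.123 s.
Total: 6.850 + 1.430 + 0.2424 + 4.123 s.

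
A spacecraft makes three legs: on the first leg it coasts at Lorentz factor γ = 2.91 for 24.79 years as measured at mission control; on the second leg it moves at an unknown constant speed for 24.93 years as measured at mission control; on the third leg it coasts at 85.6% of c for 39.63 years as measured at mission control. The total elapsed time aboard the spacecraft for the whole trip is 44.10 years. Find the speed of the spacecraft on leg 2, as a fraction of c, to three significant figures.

β = 0.796

Leg 1: γ = 2.91; τ_1 = 24.79/2.910 = 8.519 years.
Leg 2: speed unknown; τ_2 = 24.93/γ_2.
Leg 3: β = 0.856; γ = 1/√(1 − 0.856²) = 1/√0.2673 = 1.934; τ_3 = 39.63/1.934 = 20.49 years.
Total proper time: 8.519 + τ_2 + 20.49 = 44.10, so τ_2 = 44.10 − 29.01 = 15.09 years.
γ_2 = 24.93/15.09 = 1.652; β = √(1 − 1/γ²) = √0.6335.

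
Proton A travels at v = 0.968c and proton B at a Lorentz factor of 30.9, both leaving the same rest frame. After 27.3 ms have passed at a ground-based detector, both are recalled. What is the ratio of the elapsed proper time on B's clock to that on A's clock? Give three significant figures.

τ_B/τ_A = 0.129

A: γ = 1/√(1 − 0.968²) = 1/√0.06298 = 3.985. B: γ = 30.9.
τ_A/τ_B = γ_B/γ_A = 30.90/3.985 = 7.754, so τ_B/τ_A = 0.1290.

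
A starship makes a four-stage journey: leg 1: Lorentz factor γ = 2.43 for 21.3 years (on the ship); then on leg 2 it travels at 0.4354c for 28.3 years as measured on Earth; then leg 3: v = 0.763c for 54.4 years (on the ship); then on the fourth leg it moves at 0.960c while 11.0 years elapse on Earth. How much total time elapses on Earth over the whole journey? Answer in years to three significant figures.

Leg 1: γ = 2.43; Δt_1 = 2.430 × 21.3 = 51.76 years.
Leg 2: 28.3 years is already measured on Earth.
Leg 3: γ = 1/√(1 − 0.763²) = 1/√0.4178 = 1.547; Δt_3 = 1.547 × 54.4 = 84.16 years.
Leg 4: 11.0 years is already measured on Earth.
Total: 51.76 + 28.30 + 84.16 + 11.00 years.

Δt = 175 years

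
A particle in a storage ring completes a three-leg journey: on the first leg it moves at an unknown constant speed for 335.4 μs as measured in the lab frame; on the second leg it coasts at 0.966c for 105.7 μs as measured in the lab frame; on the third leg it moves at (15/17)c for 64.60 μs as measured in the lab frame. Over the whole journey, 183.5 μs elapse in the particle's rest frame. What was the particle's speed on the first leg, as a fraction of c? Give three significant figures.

Leg 1: speed unknown; τ_1 = 335.4/γ_1.
Leg 2: γ = 1/√(1 − 0.966²) = 1/√0.06684 = 3.868; τ_2 = 105.7/3.868 = 27.33 μs.
Leg 3: γ = 1/√(1 − (15/17)²) = 17/8 = 2.125; τ_3 = 64.60/2.125 = 30.40 μs.
Total proper time: τ_1 + 27.33 + 30.40 = 183.5, so τ_1 = 183.5 − 57.73 = 125.8 μs.
γ_1 = 335.4/125.8 = 2.667; β = √(1 − 1/γ²) = √0.8594.

β = 0.927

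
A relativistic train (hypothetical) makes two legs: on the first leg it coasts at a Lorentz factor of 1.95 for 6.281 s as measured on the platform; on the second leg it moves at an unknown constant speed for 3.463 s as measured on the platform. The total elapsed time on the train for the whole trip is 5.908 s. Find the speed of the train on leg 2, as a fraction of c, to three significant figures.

Leg 1: γ = 1.95; τ_1 = 6.281/1.950 = 3.221 s.
Leg 2: speed unknown; τ_2 = 3.463/γ_2.
Total proper time: 3.221 + τ_2 = 5.908, so τ_2 = 5.908 − 3.221 = 2.687 s.
γ_2 = 3.463/2.687 = 1.289; β = √(1 − 1/γ²) = √0.3980.

β = 0.631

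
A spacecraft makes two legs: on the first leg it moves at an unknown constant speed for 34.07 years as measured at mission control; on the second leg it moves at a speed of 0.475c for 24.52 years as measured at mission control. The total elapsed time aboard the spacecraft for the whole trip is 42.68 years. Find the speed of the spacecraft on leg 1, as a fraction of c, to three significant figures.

β = 0.785

Leg 1: speed unknown; τ_1 = 34.07/γ_1.
Leg 2: γ = 1/√(1 − 0.475²) = 1/√0.7744 = 1.136; τ_2 = 24.52/1.136 = 21.58 years.
Total proper time: τ_1 + 21.58 = 42.68, so τ_1 = 42.68 − 21.58 = 21.10 years.
γ_1 = 34.07/21.10 = 1.614; β = √(1 − 1/γ²) = √0.6164.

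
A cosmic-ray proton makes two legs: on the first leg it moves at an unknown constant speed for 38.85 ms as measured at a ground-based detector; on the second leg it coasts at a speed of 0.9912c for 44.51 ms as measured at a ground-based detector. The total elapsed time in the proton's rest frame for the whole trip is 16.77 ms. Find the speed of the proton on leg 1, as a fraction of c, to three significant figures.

β = 0.960

Leg 1: speed unknown; τ_1 = 38.85/γ_1.
Leg 2: γ = 1/√(1 − 0.9912²) = 1/√0.01752 = 7.554; τ_2 = 44.51/7.554 = 5.892 ms.
Total proper time: τ_1 + 5.892 = 16.77, so τ_1 = 16.77 − 5.892 = 10.88 ms.
γ_1 = 38.85/10.88 = 3.571; β = √(1 − 1/γ²) = √0.9216.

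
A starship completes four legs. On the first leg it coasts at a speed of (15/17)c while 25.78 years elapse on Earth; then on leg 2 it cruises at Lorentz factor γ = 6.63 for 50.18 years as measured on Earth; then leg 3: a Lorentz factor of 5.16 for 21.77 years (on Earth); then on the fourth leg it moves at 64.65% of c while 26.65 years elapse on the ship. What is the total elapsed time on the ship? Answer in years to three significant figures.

Leg 1: γ = 1/√(1 − (15/17)²) = 17/8 = 2.125; τ_1 = 25.78/2.125 = 12.13 years.
Leg 2: γ = 6.63; τ_2 = 50.18/6.630 = 7.569 years.
Leg 3: γ = 5.16; τ_3 = 21.77/5.160 = 4.219 years.
Leg 4: 26.65 years is already measured on the ship.
Total: 12.13 + 7.569 + 4.219 + 26.65 years.

τ = 50.6 years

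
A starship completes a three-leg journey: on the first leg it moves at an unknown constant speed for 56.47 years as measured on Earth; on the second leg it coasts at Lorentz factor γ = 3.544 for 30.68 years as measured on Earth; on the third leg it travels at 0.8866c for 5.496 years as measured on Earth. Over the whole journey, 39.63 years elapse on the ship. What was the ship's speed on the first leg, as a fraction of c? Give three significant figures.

Leg 1: speed unknown; τ_1 = 56.47/γ_1.
Leg 2: γ = 3.544; τ_2 = 30.68/3.544 = 8.657 years.
Leg 3: γ = 1/√(1 − 0.8866²) = 1/√0.2139 = 2.162; τ_3 = 5.496/2.162 = 2.542 years.
Total proper time: τ_1 + 8.657 + 2.542 = 39.63, so τ_1 = 39.63 − 11.20 = 28.43 years.
γ_1 = 56.47/28.43 = 1.986; β = √(1 − 1/γ²) = √0.7465.

β = 0.864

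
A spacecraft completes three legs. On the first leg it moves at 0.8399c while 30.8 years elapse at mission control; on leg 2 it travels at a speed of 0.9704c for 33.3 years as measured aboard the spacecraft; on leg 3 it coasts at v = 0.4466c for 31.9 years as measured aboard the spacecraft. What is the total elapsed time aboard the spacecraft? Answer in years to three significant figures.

Leg 1: γ = 1/√(1 − 0.8399²) = 1/√0.2946 = 1.842; τ_1 = 30.8/1.842 = 16.72 years.
Leg 2: 33.3 years is already measured aboard the spacecraft.
Leg 3: 31.9 years is already measured aboard the spacecraft.
Total: 16.72 + 33.30 + 31.90 years.

τ = 81.9 years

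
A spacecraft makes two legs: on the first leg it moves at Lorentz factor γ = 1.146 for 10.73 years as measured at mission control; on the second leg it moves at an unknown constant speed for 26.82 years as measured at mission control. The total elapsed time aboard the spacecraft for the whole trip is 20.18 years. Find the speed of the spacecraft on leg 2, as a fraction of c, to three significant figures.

Leg 1: γ = 1.146; τ_1 = 10.73/1.146 = 9.363 years.
Leg 2: speed unknown; τ_2 = 26.82/γ_2.
Total proper time: 9.363 + τ_2 = 20.18, so τ_2 = 20.18 − 9.363 = 10.82 years.
γ_2 = 26.82/10.82 = 2.479; β = √(1 − 1/γ²) = √0.8373.

β = 0.915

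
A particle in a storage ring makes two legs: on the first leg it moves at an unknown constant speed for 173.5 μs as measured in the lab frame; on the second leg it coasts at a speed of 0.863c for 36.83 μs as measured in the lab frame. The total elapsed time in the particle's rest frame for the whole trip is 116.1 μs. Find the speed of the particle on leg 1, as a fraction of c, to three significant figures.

β = 0.827

Leg 1: speed unknown; τ_1 = 173.5/γ_1.
Leg 2: γ = 1/√(1 − 0.863²) = 1/√0.2552 = 1.979; τ_2 = 36.83/1.979 = 18.61 μs.
Total proper time: τ_1 + 18.61 = 116.1, so τ_1 = 116.1 − 18.61 = 97.49 μs.
γ_1 = 173.5/97.49 = 1.780; β = √(1 − 1/γ²) = √0.6842.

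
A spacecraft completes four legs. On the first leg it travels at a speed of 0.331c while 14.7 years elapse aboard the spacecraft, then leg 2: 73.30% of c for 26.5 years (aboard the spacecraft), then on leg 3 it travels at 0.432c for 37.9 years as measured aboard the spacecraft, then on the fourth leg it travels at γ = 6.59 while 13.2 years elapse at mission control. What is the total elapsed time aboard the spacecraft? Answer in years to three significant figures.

τ = 81.1 years

Leg 1: 14.7 years is already measured aboard the spacecraft.
Leg 2: 26.5 years is already measured aboard the spacecraft.
Leg 3: 37.9 years is already measured aboard the spacecraft.
Leg 4: γ = 6.59; τ_4 = 13.2/6.590 = 2.003 years.
Total: 14.70 + 26.50 + 37.90 + 2.003 years.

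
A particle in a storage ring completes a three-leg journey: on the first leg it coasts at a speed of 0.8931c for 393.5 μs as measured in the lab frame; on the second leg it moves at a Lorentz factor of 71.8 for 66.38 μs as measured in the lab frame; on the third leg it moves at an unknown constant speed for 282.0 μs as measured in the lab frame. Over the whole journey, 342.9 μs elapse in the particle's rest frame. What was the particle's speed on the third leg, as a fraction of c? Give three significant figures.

Leg 1: γ = 1/√(1 − 0.8931²) = 1/√0.2024 = 2.223; τ_1 = 393.5/2.223 = 177.0 μs.
Leg 2: γ = 71.8; τ_2 = 66.38/71.80 = 0.9245 μs.
Leg 3: speed unknown; τ_3 = 282.0/γ_3.
Total proper time: 177.0 + 0.9245 + τ_3 = 342.9, so τ_3 = 342.9 − 177.9 = 165.0 μs.
γ_3 = 282.0/165.0 = 1.710; β = √(1 − 1/γ²) = √0.6578.

β = 0.811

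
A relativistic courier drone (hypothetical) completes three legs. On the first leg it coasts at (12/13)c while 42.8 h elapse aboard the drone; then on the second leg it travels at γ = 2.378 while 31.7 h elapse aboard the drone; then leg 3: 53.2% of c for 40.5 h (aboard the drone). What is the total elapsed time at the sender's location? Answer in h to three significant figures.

Leg 1: γ = 1/√(1 − (12/13)²) = 13/5 = 2.600; Δt_1 = 2.600 × 42.8 = 111.3 h.
Leg 2: γ = 2.378; Δt_2 = 2.378 × 31.7 = 75.38 h.
Leg 3: β = 0.532; γ = 1/√(1 − 0.532²) = 1/√0.7170 = 1.181; Δt_3 = 1.181 × 40.5 = 47.83 h.
Total: 111.3 + 75.38 + 47.83 h.

Δt = 234 h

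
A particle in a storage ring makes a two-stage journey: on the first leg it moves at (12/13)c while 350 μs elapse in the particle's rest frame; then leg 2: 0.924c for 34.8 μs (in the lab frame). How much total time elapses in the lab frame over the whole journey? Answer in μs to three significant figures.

Δt = 945 μs

Leg 1: γ = 1/√(1 − (12/13)²) = 13/5 = 2.600; Δt_1 = 2.600 × 350 = 910.0 μs.
Leg 2: 34.8 μs is already measured in the lab frame.
Total: 910.0 + 34.80 μs.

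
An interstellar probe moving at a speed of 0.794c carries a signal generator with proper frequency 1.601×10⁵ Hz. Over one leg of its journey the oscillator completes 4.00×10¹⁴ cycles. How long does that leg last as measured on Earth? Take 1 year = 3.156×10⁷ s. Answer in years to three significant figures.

γ = 1/√(1 − 0.794²) = 1/√0.3696 = 1.645
Proper time for N cycles: τ = N/f = 4.00×10¹⁴/(1.601×10⁵) = 2.498×10⁹ s = 79.16 years.
Lab-frame duration Δt = γτ = 1.645 × 79.16 = 130.2 years.

Δt = 130 years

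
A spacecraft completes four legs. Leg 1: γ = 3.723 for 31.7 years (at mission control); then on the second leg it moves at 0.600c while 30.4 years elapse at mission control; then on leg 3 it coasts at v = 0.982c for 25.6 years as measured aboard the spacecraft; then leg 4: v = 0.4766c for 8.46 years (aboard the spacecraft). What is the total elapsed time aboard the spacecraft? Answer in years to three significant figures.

τ = 66.9 years

Leg 1: γ = 3.723; τ_1 = 31.7/3.723 = 8.515 years.
Leg 2: γ = 1/√(1 − 0.600²) = 5/4 = 1.250; τ_2 = 30.4/1.250 = 24.32 years.
Leg 3: 25.6 years is already measured aboard the spacecraft.
Leg 4: 8.46 years is already measured aboard the spacecraft.
Total: 8.515 + 24.32 + 25.60 + 8.460 years.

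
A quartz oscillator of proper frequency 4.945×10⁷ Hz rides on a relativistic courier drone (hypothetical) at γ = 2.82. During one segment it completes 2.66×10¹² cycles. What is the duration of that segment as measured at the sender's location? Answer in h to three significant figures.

Δt = 42.1 h

γ = 2.82
Proper time for N cycles: τ = N/f = 2.66×10¹²/(4.945×10⁷) = 5.379×10⁴ s = 14.94 h.
Lab-frame duration Δt = γτ = 2.820 × 14.94 = 42.14 h.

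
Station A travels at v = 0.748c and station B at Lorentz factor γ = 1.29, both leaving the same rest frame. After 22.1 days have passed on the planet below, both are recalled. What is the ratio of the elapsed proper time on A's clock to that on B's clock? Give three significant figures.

τ_A/τ_B = 0.856

A: γ = 1/√(1 − 0.748²) = 1/√0.4405 = 1.507. B: γ = 1.29.
τ_A/τ_B = γ_B/γ_A = 1.290/1.507 = 0.8562, so τ_A/τ_B = 0.8562.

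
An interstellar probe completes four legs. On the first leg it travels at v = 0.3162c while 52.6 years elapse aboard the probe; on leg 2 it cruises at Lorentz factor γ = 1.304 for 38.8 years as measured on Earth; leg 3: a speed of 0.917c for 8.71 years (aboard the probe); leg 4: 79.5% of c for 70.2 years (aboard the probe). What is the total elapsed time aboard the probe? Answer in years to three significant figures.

Leg 1: 52.6 years is already measured aboard the probe.
Leg 2: γ = 1.304; τ_2 = 38.8/1.304 = 29.75 years.
Leg 3: 8.71 years is already measured aboard the probe.
Leg 4: 70.2 years is already measured aboard the probe.
Total: 52.60 + 29.75 + 8.710 + 70.20 years.

τ = 161 years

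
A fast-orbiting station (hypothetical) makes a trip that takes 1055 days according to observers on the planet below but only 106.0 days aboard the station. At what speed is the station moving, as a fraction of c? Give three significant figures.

v = 0.995c

The proper time is measured aboard the station (both events occur at the station's location); Δt is measured on the planet below. γ = Δt/τ = 1055/106.0 = 9.953.
β = √(1 − 1/γ²) = √(1 − 0.01010) = √0.9899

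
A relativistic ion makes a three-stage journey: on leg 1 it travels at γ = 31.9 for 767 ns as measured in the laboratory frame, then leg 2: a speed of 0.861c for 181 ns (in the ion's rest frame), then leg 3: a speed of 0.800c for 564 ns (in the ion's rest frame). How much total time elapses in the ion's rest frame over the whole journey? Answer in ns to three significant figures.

τ = 769 ns

Leg 1: γ = 31.9; τ_1 = 767/31.90 = 24.04 ns.
Leg 2: 181 ns is already measured in the ion's rest frame.
Leg 3: 564 ns is already measured in the ion's rest frame.
Total: 24.04 + 181.0 + 564.0 ns.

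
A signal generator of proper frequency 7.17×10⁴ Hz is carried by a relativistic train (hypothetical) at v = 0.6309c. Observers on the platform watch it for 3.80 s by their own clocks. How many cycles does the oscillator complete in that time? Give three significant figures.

γ = 1/√(1 − 0.6309²) = 1/√0.6020 = 1.289
During 3.80 s of lab time, the oscillator's proper time advances by τ = Δt/γ = 3.80/1.289 = 2.948 s = 2.948×10⁰ s.
N = f × τ = 7.17×10⁴ × 2.948×10⁰ = 2.114×10⁵.

N = 2.11×10⁵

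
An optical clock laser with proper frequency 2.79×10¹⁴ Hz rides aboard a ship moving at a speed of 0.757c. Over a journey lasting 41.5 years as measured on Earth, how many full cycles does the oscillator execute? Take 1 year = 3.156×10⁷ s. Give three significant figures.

N = 2.39×10²³

γ = 1/√(1 − 0.757²) = 1/√0.4270 = 1.530
The oscillator's own cycle count is N = f × τ where τ is the proper time on the ship. τ = Δt/γ = 41.5/1.530 = 27.12 years = 8.558×10⁸ s.
N = 2.79×10¹⁴ × 8.558×10⁸ = 2.388×10²³.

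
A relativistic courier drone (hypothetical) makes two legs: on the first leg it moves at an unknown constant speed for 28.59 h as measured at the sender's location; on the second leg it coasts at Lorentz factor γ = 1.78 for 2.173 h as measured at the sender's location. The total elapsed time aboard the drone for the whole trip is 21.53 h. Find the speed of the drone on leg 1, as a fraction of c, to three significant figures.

Leg 1: speed unknown; τ_1 = 28.59/γ_1.
Leg 2: γ = 1.78; τ_2 = 2.173/1.780 = 1.221 h.
Total proper time: τ_1 + 1.221 = 21.53, so τ_1 = 21.53 − 1.221 = 20.31 h.
γ_1 = 28.59/20.31 = 1.408; β = √(1 − 1/γ²) = √0.4954.

β = 0.704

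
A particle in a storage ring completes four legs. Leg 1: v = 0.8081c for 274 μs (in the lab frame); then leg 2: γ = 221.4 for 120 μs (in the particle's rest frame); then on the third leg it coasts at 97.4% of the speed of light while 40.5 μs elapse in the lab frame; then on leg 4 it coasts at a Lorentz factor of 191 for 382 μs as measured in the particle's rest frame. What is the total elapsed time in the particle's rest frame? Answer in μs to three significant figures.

τ = 673 μs

Leg 1: γ = 1/√(1 − 0.8081²) = 1/√0.3470 = 1.698; τ_1 = 274/1.698 = 161.4 μs.
Leg 2: 120 μs is already measured in the particle's rest frame.
Leg 3: β = 0.974; γ = 1/√(1 − 0.974²) = 1/√0.05132 = 4.414; τ_3 = 40.5/4.414 = 9.175 μs.
Leg 4: 382 μs is already measured in the particle's rest frame.
Total: 161.4 + 120.0 + 9.175 + 382.0 μs.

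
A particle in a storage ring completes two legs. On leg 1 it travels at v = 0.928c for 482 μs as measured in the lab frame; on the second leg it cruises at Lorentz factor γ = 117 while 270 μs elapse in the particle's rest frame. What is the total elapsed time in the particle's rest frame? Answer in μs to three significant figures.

Leg 1: γ = 1/√(1 − 0.928²) = 1/√0.1388 = 2.684; τ_1 = 482/2.684 = 179.6 μs.
Leg 2: 270 μs is already measured in the particle's rest frame.
Total: 179.6 + 270.0 μs.

τ = 450 μs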